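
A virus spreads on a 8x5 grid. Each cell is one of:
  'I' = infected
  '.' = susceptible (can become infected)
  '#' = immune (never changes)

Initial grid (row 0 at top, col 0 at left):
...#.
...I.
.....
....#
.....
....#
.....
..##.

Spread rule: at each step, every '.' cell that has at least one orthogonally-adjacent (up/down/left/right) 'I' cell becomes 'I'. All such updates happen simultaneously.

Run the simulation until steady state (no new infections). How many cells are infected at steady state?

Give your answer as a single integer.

Answer: 35

Derivation:
Step 0 (initial): 1 infected
Step 1: +3 new -> 4 infected
Step 2: +6 new -> 10 infected
Step 3: +5 new -> 15 infected
Step 4: +6 new -> 21 infected
Step 5: +4 new -> 25 infected
Step 6: +4 new -> 29 infected
Step 7: +3 new -> 32 infected
Step 8: +2 new -> 34 infected
Step 9: +1 new -> 35 infected
Step 10: +0 new -> 35 infected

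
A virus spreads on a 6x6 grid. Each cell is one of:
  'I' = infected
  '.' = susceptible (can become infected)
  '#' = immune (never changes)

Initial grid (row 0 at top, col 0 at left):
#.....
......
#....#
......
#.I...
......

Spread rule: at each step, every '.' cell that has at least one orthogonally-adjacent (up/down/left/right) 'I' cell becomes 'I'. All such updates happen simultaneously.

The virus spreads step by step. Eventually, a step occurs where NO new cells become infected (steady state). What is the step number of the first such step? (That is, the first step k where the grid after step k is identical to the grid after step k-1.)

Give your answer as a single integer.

Step 0 (initial): 1 infected
Step 1: +4 new -> 5 infected
Step 2: +6 new -> 11 infected
Step 3: +8 new -> 19 infected
Step 4: +6 new -> 25 infected
Step 5: +4 new -> 29 infected
Step 6: +2 new -> 31 infected
Step 7: +1 new -> 32 infected
Step 8: +0 new -> 32 infected

Answer: 8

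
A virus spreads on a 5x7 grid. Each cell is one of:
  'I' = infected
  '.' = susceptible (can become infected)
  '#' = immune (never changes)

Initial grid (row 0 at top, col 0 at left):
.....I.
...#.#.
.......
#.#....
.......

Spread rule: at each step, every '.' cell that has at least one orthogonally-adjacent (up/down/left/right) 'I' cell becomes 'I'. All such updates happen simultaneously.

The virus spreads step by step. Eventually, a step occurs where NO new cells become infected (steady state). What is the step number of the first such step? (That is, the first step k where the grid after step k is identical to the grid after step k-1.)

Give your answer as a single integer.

Answer: 10

Derivation:
Step 0 (initial): 1 infected
Step 1: +2 new -> 3 infected
Step 2: +3 new -> 6 infected
Step 3: +3 new -> 9 infected
Step 4: +6 new -> 15 infected
Step 5: +7 new -> 22 infected
Step 6: +4 new -> 26 infected
Step 7: +3 new -> 29 infected
Step 8: +1 new -> 30 infected
Step 9: +1 new -> 31 infected
Step 10: +0 new -> 31 infected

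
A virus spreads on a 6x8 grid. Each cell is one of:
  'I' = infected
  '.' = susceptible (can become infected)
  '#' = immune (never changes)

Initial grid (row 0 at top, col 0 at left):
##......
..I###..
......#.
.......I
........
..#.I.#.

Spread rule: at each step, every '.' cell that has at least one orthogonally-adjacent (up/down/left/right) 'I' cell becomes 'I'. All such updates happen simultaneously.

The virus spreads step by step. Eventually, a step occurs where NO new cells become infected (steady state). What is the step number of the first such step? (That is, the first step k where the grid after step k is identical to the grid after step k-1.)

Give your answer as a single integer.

Step 0 (initial): 3 infected
Step 1: +9 new -> 12 infected
Step 2: +12 new -> 24 infected
Step 3: +9 new -> 33 infected
Step 4: +4 new -> 37 infected
Step 5: +2 new -> 39 infected
Step 6: +1 new -> 40 infected
Step 7: +0 new -> 40 infected

Answer: 7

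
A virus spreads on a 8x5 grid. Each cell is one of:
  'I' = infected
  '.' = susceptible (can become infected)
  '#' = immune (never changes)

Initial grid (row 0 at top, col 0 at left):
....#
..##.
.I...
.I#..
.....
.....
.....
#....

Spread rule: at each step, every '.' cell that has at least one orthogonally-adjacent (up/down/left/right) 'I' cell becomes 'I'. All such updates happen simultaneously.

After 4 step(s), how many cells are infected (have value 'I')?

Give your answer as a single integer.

Answer: 29

Derivation:
Step 0 (initial): 2 infected
Step 1: +5 new -> 7 infected
Step 2: +6 new -> 13 infected
Step 3: +8 new -> 21 infected
Step 4: +8 new -> 29 infected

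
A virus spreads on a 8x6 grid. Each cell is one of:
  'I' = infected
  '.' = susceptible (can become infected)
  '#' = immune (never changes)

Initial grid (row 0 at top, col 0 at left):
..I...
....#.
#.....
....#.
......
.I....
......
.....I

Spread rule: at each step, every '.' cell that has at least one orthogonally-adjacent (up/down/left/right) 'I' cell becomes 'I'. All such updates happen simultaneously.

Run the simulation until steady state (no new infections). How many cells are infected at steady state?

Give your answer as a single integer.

Answer: 45

Derivation:
Step 0 (initial): 3 infected
Step 1: +9 new -> 12 infected
Step 2: +15 new -> 27 infected
Step 3: +12 new -> 39 infected
Step 4: +5 new -> 44 infected
Step 5: +1 new -> 45 infected
Step 6: +0 new -> 45 infected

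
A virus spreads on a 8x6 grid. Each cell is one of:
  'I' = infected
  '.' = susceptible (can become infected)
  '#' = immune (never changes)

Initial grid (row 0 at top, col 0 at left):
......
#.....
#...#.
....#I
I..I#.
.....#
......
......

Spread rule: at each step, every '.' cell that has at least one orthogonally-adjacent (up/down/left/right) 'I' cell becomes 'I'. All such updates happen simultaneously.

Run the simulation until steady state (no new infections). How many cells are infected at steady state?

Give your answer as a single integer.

Step 0 (initial): 3 infected
Step 1: +8 new -> 11 infected
Step 2: +9 new -> 20 infected
Step 3: +10 new -> 30 infected
Step 4: +8 new -> 38 infected
Step 5: +3 new -> 41 infected
Step 6: +1 new -> 42 infected
Step 7: +0 new -> 42 infected

Answer: 42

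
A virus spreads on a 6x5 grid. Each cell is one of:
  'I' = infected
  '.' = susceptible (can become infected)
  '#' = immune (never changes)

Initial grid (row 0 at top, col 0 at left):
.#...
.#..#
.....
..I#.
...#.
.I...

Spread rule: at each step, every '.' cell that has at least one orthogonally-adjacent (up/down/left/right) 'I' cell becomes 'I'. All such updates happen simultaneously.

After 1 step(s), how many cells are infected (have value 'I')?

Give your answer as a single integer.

Step 0 (initial): 2 infected
Step 1: +6 new -> 8 infected

Answer: 8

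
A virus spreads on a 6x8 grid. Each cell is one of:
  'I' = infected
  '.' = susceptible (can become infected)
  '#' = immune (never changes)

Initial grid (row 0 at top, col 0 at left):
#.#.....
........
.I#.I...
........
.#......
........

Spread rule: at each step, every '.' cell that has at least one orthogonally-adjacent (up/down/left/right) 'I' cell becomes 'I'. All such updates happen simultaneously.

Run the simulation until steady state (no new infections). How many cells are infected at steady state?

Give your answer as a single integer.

Answer: 44

Derivation:
Step 0 (initial): 2 infected
Step 1: +7 new -> 9 infected
Step 2: +12 new -> 21 infected
Step 3: +10 new -> 31 infected
Step 4: +8 new -> 39 infected
Step 5: +4 new -> 43 infected
Step 6: +1 new -> 44 infected
Step 7: +0 new -> 44 infected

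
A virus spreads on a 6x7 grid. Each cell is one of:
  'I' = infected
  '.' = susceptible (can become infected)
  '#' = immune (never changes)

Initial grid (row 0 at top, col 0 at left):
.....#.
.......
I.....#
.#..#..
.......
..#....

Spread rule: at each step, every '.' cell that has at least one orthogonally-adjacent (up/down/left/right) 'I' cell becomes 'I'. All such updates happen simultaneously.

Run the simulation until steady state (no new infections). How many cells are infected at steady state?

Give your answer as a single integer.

Answer: 37

Derivation:
Step 0 (initial): 1 infected
Step 1: +3 new -> 4 infected
Step 2: +4 new -> 8 infected
Step 3: +6 new -> 14 infected
Step 4: +6 new -> 20 infected
Step 5: +4 new -> 24 infected
Step 6: +5 new -> 29 infected
Step 7: +4 new -> 33 infected
Step 8: +3 new -> 36 infected
Step 9: +1 new -> 37 infected
Step 10: +0 new -> 37 infected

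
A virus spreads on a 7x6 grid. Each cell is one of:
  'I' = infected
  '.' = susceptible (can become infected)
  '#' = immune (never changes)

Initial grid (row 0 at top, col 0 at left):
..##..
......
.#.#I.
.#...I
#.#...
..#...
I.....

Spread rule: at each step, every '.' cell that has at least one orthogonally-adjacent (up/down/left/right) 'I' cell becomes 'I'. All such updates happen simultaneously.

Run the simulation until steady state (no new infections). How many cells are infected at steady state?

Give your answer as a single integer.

Answer: 34

Derivation:
Step 0 (initial): 3 infected
Step 1: +6 new -> 9 infected
Step 2: +8 new -> 17 infected
Step 3: +8 new -> 25 infected
Step 4: +4 new -> 29 infected
Step 5: +2 new -> 31 infected
Step 6: +2 new -> 33 infected
Step 7: +1 new -> 34 infected
Step 8: +0 new -> 34 infected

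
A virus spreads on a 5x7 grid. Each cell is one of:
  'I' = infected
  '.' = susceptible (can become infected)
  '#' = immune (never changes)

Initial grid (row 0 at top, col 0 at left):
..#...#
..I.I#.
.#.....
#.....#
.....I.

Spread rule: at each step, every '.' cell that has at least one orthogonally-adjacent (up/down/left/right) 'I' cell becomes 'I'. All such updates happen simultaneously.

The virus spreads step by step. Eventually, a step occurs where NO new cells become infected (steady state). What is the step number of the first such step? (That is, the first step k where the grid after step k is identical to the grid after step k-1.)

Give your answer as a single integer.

Step 0 (initial): 3 infected
Step 1: +8 new -> 11 infected
Step 2: +9 new -> 20 infected
Step 3: +6 new -> 26 infected
Step 4: +2 new -> 28 infected
Step 5: +1 new -> 29 infected
Step 6: +0 new -> 29 infected

Answer: 6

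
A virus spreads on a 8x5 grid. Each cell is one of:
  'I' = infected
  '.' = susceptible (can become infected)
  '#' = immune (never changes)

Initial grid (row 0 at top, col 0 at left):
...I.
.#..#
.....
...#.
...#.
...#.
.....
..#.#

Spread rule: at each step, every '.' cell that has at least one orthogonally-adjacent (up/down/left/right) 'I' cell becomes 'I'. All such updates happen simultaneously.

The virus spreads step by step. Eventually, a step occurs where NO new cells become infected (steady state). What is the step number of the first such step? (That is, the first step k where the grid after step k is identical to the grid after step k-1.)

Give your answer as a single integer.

Step 0 (initial): 1 infected
Step 1: +3 new -> 4 infected
Step 2: +3 new -> 7 infected
Step 3: +3 new -> 10 infected
Step 4: +4 new -> 14 infected
Step 5: +4 new -> 18 infected
Step 6: +4 new -> 22 infected
Step 7: +4 new -> 26 infected
Step 8: +3 new -> 29 infected
Step 9: +3 new -> 32 infected
Step 10: +1 new -> 33 infected
Step 11: +0 new -> 33 infected

Answer: 11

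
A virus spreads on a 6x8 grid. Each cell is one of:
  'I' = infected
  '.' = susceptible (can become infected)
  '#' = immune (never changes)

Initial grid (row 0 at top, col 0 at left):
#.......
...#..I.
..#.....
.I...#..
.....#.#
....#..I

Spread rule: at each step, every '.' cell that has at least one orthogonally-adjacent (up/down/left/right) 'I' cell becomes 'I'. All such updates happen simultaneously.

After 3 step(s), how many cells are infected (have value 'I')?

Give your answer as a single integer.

Step 0 (initial): 3 infected
Step 1: +9 new -> 12 infected
Step 2: +14 new -> 26 infected
Step 3: +11 new -> 37 infected

Answer: 37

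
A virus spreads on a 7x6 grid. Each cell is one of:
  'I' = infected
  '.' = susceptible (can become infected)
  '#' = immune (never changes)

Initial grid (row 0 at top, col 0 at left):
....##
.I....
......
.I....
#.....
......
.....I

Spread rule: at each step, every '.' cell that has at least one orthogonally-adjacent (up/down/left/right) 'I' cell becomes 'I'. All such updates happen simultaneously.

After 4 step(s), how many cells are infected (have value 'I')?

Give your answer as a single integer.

Step 0 (initial): 3 infected
Step 1: +9 new -> 12 infected
Step 2: +11 new -> 23 infected
Step 3: +12 new -> 35 infected
Step 4: +4 new -> 39 infected

Answer: 39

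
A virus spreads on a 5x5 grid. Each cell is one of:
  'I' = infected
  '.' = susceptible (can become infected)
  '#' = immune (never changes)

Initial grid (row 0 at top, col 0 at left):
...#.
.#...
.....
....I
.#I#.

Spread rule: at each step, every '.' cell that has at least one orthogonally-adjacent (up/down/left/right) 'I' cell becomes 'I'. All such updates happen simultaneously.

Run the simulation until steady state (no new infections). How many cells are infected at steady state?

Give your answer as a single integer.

Answer: 21

Derivation:
Step 0 (initial): 2 infected
Step 1: +4 new -> 6 infected
Step 2: +4 new -> 10 infected
Step 3: +5 new -> 15 infected
Step 4: +3 new -> 18 infected
Step 5: +2 new -> 20 infected
Step 6: +1 new -> 21 infected
Step 7: +0 new -> 21 infected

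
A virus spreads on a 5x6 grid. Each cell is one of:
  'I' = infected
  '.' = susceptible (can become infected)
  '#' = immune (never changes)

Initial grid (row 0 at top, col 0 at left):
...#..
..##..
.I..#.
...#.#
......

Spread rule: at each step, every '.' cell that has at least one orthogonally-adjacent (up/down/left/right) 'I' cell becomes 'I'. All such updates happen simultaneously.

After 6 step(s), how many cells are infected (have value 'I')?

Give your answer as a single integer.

Step 0 (initial): 1 infected
Step 1: +4 new -> 5 infected
Step 2: +6 new -> 11 infected
Step 3: +4 new -> 15 infected
Step 4: +1 new -> 16 infected
Step 5: +1 new -> 17 infected
Step 6: +2 new -> 19 infected

Answer: 19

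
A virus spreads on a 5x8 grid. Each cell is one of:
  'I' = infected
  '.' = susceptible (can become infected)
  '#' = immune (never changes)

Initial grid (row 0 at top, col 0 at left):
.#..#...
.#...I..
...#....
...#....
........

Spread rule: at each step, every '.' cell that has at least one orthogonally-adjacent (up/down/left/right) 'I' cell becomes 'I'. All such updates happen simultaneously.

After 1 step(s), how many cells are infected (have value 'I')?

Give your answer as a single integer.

Answer: 5

Derivation:
Step 0 (initial): 1 infected
Step 1: +4 new -> 5 infected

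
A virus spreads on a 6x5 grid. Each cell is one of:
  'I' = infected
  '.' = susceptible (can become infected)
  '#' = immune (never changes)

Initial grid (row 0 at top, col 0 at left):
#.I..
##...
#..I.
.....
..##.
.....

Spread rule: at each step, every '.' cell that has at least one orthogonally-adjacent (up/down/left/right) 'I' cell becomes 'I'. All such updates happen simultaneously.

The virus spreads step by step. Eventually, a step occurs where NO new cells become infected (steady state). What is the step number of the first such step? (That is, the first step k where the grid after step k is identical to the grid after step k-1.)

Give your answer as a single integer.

Step 0 (initial): 2 infected
Step 1: +7 new -> 9 infected
Step 2: +5 new -> 14 infected
Step 3: +2 new -> 16 infected
Step 4: +3 new -> 19 infected
Step 5: +3 new -> 22 infected
Step 6: +2 new -> 24 infected
Step 7: +0 new -> 24 infected

Answer: 7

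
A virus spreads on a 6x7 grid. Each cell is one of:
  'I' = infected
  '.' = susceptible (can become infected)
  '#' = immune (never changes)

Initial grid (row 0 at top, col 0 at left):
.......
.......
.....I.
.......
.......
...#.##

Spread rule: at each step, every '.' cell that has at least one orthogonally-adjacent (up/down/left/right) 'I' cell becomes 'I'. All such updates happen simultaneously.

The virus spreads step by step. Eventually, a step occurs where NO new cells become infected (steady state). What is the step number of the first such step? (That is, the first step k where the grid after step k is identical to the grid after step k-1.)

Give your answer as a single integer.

Answer: 9

Derivation:
Step 0 (initial): 1 infected
Step 1: +4 new -> 5 infected
Step 2: +7 new -> 12 infected
Step 3: +7 new -> 19 infected
Step 4: +6 new -> 25 infected
Step 5: +5 new -> 30 infected
Step 6: +5 new -> 35 infected
Step 7: +3 new -> 38 infected
Step 8: +1 new -> 39 infected
Step 9: +0 new -> 39 infected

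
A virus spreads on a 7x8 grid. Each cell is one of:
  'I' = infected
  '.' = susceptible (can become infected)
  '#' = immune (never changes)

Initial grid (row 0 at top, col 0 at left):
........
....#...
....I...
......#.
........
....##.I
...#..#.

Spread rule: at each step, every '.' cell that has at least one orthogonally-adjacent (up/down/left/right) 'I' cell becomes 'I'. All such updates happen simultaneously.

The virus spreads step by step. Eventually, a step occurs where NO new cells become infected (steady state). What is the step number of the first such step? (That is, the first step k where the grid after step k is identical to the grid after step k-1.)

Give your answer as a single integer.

Step 0 (initial): 2 infected
Step 1: +6 new -> 8 infected
Step 2: +9 new -> 17 infected
Step 3: +9 new -> 26 infected
Step 4: +9 new -> 35 infected
Step 5: +6 new -> 41 infected
Step 6: +4 new -> 45 infected
Step 7: +2 new -> 47 infected
Step 8: +1 new -> 48 infected
Step 9: +0 new -> 48 infected

Answer: 9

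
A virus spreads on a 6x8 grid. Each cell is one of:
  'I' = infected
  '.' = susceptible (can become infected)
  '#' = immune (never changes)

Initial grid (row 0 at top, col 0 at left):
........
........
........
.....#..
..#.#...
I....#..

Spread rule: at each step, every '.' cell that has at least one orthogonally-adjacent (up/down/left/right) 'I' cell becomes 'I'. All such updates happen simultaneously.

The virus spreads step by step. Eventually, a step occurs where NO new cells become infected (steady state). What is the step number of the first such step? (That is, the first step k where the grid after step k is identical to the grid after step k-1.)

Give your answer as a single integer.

Step 0 (initial): 1 infected
Step 1: +2 new -> 3 infected
Step 2: +3 new -> 6 infected
Step 3: +3 new -> 9 infected
Step 4: +5 new -> 14 infected
Step 5: +4 new -> 18 infected
Step 6: +4 new -> 22 infected
Step 7: +3 new -> 25 infected
Step 8: +3 new -> 28 infected
Step 9: +3 new -> 31 infected
Step 10: +4 new -> 35 infected
Step 11: +4 new -> 39 infected
Step 12: +4 new -> 43 infected
Step 13: +1 new -> 44 infected
Step 14: +0 new -> 44 infected

Answer: 14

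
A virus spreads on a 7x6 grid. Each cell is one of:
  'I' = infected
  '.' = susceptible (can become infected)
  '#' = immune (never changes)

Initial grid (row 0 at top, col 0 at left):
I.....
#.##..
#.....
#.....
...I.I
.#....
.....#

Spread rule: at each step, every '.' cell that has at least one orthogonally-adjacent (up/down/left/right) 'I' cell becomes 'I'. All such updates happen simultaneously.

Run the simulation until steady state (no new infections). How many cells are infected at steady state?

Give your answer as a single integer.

Step 0 (initial): 3 infected
Step 1: +7 new -> 10 infected
Step 2: +10 new -> 20 infected
Step 3: +9 new -> 29 infected
Step 4: +5 new -> 34 infected
Step 5: +1 new -> 35 infected
Step 6: +0 new -> 35 infected

Answer: 35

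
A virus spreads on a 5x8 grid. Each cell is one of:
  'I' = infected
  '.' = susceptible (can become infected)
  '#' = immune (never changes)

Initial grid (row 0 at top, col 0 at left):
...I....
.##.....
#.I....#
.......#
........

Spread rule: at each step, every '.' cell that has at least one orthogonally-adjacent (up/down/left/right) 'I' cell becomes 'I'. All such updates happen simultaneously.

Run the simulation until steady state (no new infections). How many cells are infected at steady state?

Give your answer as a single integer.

Step 0 (initial): 2 infected
Step 1: +6 new -> 8 infected
Step 2: +7 new -> 15 infected
Step 3: +8 new -> 23 infected
Step 4: +7 new -> 30 infected
Step 5: +3 new -> 33 infected
Step 6: +1 new -> 34 infected
Step 7: +1 new -> 35 infected
Step 8: +0 new -> 35 infected

Answer: 35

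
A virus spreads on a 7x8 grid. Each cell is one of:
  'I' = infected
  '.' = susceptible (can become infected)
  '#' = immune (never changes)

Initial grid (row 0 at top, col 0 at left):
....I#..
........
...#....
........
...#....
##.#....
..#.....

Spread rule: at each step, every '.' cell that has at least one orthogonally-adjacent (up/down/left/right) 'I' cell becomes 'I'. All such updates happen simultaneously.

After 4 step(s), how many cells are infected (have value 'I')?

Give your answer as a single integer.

Answer: 21

Derivation:
Step 0 (initial): 1 infected
Step 1: +2 new -> 3 infected
Step 2: +4 new -> 7 infected
Step 3: +5 new -> 12 infected
Step 4: +9 new -> 21 infected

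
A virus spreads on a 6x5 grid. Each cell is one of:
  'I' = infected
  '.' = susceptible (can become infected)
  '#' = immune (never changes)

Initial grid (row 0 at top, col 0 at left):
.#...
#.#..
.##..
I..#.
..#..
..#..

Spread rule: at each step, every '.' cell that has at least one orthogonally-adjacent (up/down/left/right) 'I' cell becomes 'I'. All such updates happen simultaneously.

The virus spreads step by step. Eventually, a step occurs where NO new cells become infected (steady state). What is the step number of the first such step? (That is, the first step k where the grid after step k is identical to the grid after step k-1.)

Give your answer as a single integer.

Step 0 (initial): 1 infected
Step 1: +3 new -> 4 infected
Step 2: +3 new -> 7 infected
Step 3: +1 new -> 8 infected
Step 4: +0 new -> 8 infected

Answer: 4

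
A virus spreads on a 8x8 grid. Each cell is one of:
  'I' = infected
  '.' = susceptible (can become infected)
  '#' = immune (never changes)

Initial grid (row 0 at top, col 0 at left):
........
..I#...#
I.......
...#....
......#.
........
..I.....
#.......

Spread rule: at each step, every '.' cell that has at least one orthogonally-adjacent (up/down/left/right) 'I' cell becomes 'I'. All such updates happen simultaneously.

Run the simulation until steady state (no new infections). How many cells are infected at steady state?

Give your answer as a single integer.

Step 0 (initial): 3 infected
Step 1: +10 new -> 13 infected
Step 2: +14 new -> 27 infected
Step 3: +8 new -> 35 infected
Step 4: +8 new -> 43 infected
Step 5: +8 new -> 51 infected
Step 6: +6 new -> 57 infected
Step 7: +2 new -> 59 infected
Step 8: +0 new -> 59 infected

Answer: 59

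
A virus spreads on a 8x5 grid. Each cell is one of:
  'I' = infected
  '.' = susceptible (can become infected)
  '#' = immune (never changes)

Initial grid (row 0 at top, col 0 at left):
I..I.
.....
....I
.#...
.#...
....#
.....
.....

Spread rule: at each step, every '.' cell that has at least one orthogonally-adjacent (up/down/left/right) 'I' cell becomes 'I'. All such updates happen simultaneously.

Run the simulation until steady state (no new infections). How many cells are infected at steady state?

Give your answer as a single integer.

Answer: 37

Derivation:
Step 0 (initial): 3 infected
Step 1: +8 new -> 11 infected
Step 2: +6 new -> 17 infected
Step 3: +4 new -> 21 infected
Step 4: +3 new -> 24 infected
Step 5: +3 new -> 27 infected
Step 6: +5 new -> 32 infected
Step 7: +4 new -> 36 infected
Step 8: +1 new -> 37 infected
Step 9: +0 new -> 37 infected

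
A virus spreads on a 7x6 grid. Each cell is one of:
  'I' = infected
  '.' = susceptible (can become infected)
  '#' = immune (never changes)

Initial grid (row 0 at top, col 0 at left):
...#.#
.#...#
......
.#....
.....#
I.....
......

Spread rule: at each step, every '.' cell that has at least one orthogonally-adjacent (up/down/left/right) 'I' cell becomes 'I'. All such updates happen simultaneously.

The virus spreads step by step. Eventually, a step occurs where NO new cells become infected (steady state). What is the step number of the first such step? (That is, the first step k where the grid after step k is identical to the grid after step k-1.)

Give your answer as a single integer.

Step 0 (initial): 1 infected
Step 1: +3 new -> 4 infected
Step 2: +4 new -> 8 infected
Step 3: +4 new -> 12 infected
Step 4: +6 new -> 18 infected
Step 5: +6 new -> 24 infected
Step 6: +5 new -> 29 infected
Step 7: +4 new -> 33 infected
Step 8: +2 new -> 35 infected
Step 9: +1 new -> 36 infected
Step 10: +0 new -> 36 infected

Answer: 10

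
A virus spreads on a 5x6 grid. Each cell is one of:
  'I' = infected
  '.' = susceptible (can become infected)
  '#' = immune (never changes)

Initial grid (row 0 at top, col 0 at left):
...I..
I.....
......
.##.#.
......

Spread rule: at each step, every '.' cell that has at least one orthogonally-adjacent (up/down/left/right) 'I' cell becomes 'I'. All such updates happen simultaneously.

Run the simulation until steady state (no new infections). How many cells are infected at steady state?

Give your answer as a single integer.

Step 0 (initial): 2 infected
Step 1: +6 new -> 8 infected
Step 2: +7 new -> 15 infected
Step 3: +5 new -> 20 infected
Step 4: +3 new -> 23 infected
Step 5: +3 new -> 26 infected
Step 6: +1 new -> 27 infected
Step 7: +0 new -> 27 infected

Answer: 27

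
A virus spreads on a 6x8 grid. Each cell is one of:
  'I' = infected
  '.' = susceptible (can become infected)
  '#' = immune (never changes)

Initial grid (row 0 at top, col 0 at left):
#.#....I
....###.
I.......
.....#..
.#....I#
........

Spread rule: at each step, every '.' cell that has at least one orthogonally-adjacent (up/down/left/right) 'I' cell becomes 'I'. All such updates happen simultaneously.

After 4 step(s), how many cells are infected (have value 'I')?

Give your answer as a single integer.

Step 0 (initial): 3 infected
Step 1: +8 new -> 11 infected
Step 2: +11 new -> 22 infected
Step 3: +10 new -> 32 infected
Step 4: +7 new -> 39 infected

Answer: 39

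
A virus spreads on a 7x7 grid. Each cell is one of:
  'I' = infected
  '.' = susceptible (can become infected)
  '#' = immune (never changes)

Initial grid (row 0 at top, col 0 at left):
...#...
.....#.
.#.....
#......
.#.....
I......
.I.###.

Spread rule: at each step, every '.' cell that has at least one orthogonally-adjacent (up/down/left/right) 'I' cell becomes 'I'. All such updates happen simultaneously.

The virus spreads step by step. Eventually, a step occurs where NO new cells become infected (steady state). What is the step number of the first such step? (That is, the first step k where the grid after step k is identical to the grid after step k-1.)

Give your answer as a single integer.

Step 0 (initial): 2 infected
Step 1: +4 new -> 6 infected
Step 2: +1 new -> 7 infected
Step 3: +2 new -> 9 infected
Step 4: +3 new -> 12 infected
Step 5: +5 new -> 17 infected
Step 6: +5 new -> 22 infected
Step 7: +7 new -> 29 infected
Step 8: +5 new -> 34 infected
Step 9: +4 new -> 38 infected
Step 10: +2 new -> 40 infected
Step 11: +1 new -> 41 infected
Step 12: +0 new -> 41 infected

Answer: 12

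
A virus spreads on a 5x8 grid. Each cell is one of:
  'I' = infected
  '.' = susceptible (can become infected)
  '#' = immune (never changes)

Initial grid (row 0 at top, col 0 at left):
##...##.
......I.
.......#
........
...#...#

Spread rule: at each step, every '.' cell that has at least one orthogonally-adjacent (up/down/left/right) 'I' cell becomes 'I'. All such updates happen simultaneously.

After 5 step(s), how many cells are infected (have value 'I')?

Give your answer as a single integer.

Answer: 24

Derivation:
Step 0 (initial): 1 infected
Step 1: +3 new -> 4 infected
Step 2: +4 new -> 8 infected
Step 3: +6 new -> 14 infected
Step 4: +5 new -> 19 infected
Step 5: +5 new -> 24 infected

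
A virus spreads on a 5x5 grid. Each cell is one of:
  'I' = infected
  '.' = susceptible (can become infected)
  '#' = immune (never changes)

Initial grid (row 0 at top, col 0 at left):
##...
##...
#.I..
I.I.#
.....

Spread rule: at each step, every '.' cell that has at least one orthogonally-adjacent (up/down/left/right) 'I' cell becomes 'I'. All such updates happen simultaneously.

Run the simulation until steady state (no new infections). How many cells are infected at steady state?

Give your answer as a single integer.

Step 0 (initial): 3 infected
Step 1: +7 new -> 10 infected
Step 2: +5 new -> 15 infected
Step 3: +3 new -> 18 infected
Step 4: +1 new -> 19 infected
Step 5: +0 new -> 19 infected

Answer: 19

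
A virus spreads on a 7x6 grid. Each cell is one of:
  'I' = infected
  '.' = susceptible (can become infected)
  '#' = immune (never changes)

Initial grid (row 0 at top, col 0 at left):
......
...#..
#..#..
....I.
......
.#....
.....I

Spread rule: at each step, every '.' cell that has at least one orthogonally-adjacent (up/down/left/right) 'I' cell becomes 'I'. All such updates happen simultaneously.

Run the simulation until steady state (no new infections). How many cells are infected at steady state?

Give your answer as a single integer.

Step 0 (initial): 2 infected
Step 1: +6 new -> 8 infected
Step 2: +7 new -> 15 infected
Step 3: +7 new -> 22 infected
Step 4: +8 new -> 30 infected
Step 5: +4 new -> 34 infected
Step 6: +3 new -> 37 infected
Step 7: +1 new -> 38 infected
Step 8: +0 new -> 38 infected

Answer: 38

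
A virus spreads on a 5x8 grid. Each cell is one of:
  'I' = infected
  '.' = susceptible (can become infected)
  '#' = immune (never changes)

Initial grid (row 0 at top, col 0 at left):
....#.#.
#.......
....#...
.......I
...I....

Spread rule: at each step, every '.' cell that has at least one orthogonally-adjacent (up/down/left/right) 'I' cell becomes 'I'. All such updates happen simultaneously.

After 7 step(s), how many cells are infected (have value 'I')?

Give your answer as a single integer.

Answer: 36

Derivation:
Step 0 (initial): 2 infected
Step 1: +6 new -> 8 infected
Step 2: +9 new -> 17 infected
Step 3: +7 new -> 24 infected
Step 4: +6 new -> 30 infected
Step 5: +4 new -> 34 infected
Step 6: +1 new -> 35 infected
Step 7: +1 new -> 36 infected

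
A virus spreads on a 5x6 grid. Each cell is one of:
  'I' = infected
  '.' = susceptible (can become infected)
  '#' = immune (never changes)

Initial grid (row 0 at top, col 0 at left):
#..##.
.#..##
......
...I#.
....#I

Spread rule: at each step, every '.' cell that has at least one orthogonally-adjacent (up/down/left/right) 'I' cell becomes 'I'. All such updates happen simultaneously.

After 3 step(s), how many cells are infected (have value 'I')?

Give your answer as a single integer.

Step 0 (initial): 2 infected
Step 1: +4 new -> 6 infected
Step 2: +6 new -> 12 infected
Step 3: +4 new -> 16 infected

Answer: 16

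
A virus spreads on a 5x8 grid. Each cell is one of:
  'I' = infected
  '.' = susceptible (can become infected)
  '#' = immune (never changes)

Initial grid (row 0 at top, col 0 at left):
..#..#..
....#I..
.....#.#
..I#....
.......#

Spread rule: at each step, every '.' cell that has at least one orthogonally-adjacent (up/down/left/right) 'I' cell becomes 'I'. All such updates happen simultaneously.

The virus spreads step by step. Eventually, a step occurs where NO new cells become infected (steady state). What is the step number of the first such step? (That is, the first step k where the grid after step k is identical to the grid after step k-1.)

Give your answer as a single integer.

Step 0 (initial): 2 infected
Step 1: +4 new -> 6 infected
Step 2: +9 new -> 15 infected
Step 3: +8 new -> 23 infected
Step 4: +8 new -> 31 infected
Step 5: +2 new -> 33 infected
Step 6: +0 new -> 33 infected

Answer: 6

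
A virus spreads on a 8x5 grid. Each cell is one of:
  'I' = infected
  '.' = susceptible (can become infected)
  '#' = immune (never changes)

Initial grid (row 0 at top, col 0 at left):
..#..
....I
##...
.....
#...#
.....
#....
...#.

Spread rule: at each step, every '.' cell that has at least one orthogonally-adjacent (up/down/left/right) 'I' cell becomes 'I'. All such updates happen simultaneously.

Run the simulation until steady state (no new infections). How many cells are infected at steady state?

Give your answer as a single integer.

Answer: 33

Derivation:
Step 0 (initial): 1 infected
Step 1: +3 new -> 4 infected
Step 2: +4 new -> 8 infected
Step 3: +3 new -> 11 infected
Step 4: +4 new -> 15 infected
Step 5: +4 new -> 19 infected
Step 6: +5 new -> 24 infected
Step 7: +3 new -> 27 infected
Step 8: +4 new -> 31 infected
Step 9: +1 new -> 32 infected
Step 10: +1 new -> 33 infected
Step 11: +0 new -> 33 infected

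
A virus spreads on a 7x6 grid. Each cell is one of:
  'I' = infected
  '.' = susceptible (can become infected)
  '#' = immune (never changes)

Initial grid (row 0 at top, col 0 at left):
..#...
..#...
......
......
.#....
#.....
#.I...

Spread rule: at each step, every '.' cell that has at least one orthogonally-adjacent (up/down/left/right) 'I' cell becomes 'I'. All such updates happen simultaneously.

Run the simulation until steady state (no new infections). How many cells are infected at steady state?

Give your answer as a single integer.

Step 0 (initial): 1 infected
Step 1: +3 new -> 4 infected
Step 2: +4 new -> 8 infected
Step 3: +4 new -> 12 infected
Step 4: +5 new -> 17 infected
Step 5: +5 new -> 22 infected
Step 6: +6 new -> 28 infected
Step 7: +5 new -> 33 infected
Step 8: +3 new -> 36 infected
Step 9: +1 new -> 37 infected
Step 10: +0 new -> 37 infected

Answer: 37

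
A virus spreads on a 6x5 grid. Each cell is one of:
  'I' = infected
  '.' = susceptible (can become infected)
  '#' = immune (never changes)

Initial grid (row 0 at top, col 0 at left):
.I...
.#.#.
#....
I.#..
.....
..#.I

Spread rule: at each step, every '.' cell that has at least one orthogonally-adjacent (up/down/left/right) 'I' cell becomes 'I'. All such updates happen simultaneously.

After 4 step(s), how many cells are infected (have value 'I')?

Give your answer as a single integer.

Answer: 25

Derivation:
Step 0 (initial): 3 infected
Step 1: +6 new -> 9 infected
Step 2: +8 new -> 17 infected
Step 3: +6 new -> 23 infected
Step 4: +2 new -> 25 infected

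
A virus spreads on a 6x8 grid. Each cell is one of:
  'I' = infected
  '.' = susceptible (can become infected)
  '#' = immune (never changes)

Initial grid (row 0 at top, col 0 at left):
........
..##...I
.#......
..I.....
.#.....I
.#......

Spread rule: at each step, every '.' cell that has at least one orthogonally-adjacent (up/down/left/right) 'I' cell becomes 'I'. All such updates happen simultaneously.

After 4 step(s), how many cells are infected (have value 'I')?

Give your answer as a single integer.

Answer: 38

Derivation:
Step 0 (initial): 3 infected
Step 1: +10 new -> 13 infected
Step 2: +11 new -> 24 infected
Step 3: +10 new -> 34 infected
Step 4: +4 new -> 38 infected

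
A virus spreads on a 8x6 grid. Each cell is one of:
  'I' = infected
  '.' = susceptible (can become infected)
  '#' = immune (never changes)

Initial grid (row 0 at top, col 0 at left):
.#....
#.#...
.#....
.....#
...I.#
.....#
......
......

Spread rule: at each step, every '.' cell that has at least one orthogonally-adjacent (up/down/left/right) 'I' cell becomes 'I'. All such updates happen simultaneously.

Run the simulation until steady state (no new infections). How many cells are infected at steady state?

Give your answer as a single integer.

Step 0 (initial): 1 infected
Step 1: +4 new -> 5 infected
Step 2: +7 new -> 12 infected
Step 3: +9 new -> 21 infected
Step 4: +9 new -> 30 infected
Step 5: +7 new -> 37 infected
Step 6: +2 new -> 39 infected
Step 7: +0 new -> 39 infected

Answer: 39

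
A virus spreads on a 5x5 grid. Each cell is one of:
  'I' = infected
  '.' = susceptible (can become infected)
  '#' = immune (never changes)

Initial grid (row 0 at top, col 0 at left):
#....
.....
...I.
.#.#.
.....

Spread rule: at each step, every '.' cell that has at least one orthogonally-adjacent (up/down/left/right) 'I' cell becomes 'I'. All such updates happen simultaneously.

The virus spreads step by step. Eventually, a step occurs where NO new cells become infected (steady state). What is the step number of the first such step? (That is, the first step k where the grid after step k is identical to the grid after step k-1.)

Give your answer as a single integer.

Step 0 (initial): 1 infected
Step 1: +3 new -> 4 infected
Step 2: +6 new -> 10 infected
Step 3: +6 new -> 16 infected
Step 4: +5 new -> 21 infected
Step 5: +1 new -> 22 infected
Step 6: +0 new -> 22 infected

Answer: 6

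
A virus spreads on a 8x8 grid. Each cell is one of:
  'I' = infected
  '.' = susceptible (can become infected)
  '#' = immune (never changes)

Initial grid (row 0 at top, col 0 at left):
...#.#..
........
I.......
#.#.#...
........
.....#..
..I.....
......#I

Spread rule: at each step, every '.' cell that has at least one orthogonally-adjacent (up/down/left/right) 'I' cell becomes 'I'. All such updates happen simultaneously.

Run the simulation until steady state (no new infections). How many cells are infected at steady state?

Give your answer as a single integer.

Answer: 57

Derivation:
Step 0 (initial): 3 infected
Step 1: +7 new -> 10 infected
Step 2: +13 new -> 23 infected
Step 3: +12 new -> 35 infected
Step 4: +9 new -> 44 infected
Step 5: +5 new -> 49 infected
Step 6: +5 new -> 54 infected
Step 7: +2 new -> 56 infected
Step 8: +1 new -> 57 infected
Step 9: +0 new -> 57 infected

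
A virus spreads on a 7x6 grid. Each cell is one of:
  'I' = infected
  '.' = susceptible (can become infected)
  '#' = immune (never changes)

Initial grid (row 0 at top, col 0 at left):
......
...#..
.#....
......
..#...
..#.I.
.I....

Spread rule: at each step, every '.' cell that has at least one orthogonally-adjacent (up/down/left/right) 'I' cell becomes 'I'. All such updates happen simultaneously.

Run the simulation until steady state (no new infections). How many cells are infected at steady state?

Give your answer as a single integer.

Step 0 (initial): 2 infected
Step 1: +7 new -> 9 infected
Step 2: +7 new -> 16 infected
Step 3: +5 new -> 21 infected
Step 4: +5 new -> 26 infected
Step 5: +4 new -> 30 infected
Step 6: +4 new -> 34 infected
Step 7: +3 new -> 37 infected
Step 8: +1 new -> 38 infected
Step 9: +0 new -> 38 infected

Answer: 38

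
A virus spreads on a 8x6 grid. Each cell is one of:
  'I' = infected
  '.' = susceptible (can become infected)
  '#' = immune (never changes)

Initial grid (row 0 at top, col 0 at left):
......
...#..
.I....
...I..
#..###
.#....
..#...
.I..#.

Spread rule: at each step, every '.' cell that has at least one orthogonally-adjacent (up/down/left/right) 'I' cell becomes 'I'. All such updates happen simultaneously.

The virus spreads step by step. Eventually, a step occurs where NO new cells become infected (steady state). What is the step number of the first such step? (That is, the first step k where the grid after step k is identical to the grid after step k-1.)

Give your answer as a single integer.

Answer: 7

Derivation:
Step 0 (initial): 3 infected
Step 1: +10 new -> 13 infected
Step 2: +10 new -> 23 infected
Step 3: +7 new -> 30 infected
Step 4: +5 new -> 35 infected
Step 5: +3 new -> 38 infected
Step 6: +2 new -> 40 infected
Step 7: +0 new -> 40 infected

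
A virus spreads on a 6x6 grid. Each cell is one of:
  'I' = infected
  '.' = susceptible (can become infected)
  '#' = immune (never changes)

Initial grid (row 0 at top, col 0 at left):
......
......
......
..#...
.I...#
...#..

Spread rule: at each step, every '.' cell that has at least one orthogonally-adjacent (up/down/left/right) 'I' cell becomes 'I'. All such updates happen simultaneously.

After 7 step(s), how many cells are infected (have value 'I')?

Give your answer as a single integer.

Step 0 (initial): 1 infected
Step 1: +4 new -> 5 infected
Step 2: +5 new -> 10 infected
Step 3: +5 new -> 15 infected
Step 4: +6 new -> 21 infected
Step 5: +6 new -> 27 infected
Step 6: +3 new -> 30 infected
Step 7: +2 new -> 32 infected

Answer: 32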